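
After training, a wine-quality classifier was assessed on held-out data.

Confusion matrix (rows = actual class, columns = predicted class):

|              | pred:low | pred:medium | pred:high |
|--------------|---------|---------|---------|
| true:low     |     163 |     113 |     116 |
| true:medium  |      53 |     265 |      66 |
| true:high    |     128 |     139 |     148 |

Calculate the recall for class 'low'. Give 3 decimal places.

Treat 'low' as positive and all other classes as negative.
recall = TP/(TP+FN).
low: TP=163, FN=113+116=229 → 163/392 = 0.4158

0.416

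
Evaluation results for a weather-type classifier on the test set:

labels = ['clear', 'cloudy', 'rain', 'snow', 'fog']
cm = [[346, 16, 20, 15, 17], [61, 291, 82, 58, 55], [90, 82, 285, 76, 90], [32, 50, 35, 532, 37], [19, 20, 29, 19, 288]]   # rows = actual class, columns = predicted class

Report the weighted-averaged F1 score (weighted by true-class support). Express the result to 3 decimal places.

0.651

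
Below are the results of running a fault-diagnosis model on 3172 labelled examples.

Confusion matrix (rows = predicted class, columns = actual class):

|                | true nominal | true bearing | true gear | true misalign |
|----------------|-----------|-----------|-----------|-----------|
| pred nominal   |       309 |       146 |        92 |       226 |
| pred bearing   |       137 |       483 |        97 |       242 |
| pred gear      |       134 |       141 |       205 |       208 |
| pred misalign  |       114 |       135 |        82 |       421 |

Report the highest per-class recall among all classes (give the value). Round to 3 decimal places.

Per-class recall (TP/(TP+FN)):
  nominal: TP=309, FN=137+134+114=385 → 309/694 = 0.4452
  bearing: TP=483, FN=146+141+135=422 → 483/905 = 0.5337
  gear: TP=205, FN=92+97+82=271 → 205/476 = 0.4307
  misalign: TP=421, FN=226+242+208=676 → 421/1097 = 0.3838
Highest is class 'bearing' with recall = 0.534.

0.534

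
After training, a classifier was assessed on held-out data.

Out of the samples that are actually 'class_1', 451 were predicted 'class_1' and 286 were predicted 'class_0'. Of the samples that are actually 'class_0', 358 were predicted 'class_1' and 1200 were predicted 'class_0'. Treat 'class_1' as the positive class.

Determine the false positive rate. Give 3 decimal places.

0.230

FPR = FP/(FP+TN) = 358/(358+1200) = 0.230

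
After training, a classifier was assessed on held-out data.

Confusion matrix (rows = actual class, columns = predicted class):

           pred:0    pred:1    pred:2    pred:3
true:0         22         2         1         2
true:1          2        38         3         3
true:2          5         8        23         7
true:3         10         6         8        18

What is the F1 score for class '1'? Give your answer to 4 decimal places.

0.7600

One-vs-rest for '1': TP = diagonal; FP = other classes predicted '1'; FN = '1' predicted as other.
F1 score = 2·TP/(2·TP+FP+FN).
1: TP=38, FP=2+8+6=16, FN=2+3+3=8 → 76/100 = 0.76000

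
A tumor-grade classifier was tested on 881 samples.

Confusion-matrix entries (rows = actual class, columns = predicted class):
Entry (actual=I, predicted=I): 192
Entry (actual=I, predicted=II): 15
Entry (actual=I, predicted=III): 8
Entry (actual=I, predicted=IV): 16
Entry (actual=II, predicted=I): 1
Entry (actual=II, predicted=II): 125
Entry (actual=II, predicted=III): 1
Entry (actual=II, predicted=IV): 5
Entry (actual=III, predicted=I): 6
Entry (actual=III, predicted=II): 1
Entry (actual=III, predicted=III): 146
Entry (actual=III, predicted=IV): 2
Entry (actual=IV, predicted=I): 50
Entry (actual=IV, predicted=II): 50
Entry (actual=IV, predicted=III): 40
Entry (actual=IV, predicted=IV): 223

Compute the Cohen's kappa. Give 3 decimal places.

0.701

Observed agreement pₒ = trace/N = 686/881 = 0.7787
Expected agreement pₑ = Σ (rowᵢ·colᵢ)/N² = (231·249 + 132·191 + 155·195 + 363·246)/881² = 0.2606
κ = (pₒ − pₑ)/(1 − pₑ) = (0.7787 − 0.2606)/(1 − 0.2606) = 0.701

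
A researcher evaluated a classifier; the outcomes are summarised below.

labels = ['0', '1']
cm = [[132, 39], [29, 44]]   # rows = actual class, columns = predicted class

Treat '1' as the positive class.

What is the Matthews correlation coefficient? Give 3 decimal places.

0.362

MCC = (TP·TN − FP·FN) / √((TP+FP)(TP+FN)(TN+FP)(TN+FN))
Numerator = 44·132 − 39·29 = 4677
Denominator = √(83·73·171·161) = √166810329 = 12915.5073
MCC = 4677 / 12915.5073 = 0.362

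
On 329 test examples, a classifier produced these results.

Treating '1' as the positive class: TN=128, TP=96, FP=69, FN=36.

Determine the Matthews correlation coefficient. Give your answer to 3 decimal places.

0.370

MCC = (TP·TN − FP·FN) / √((TP+FP)(TP+FN)(TN+FP)(TN+FN))
Numerator = 96·128 − 69·36 = 9804
Denominator = √(165·132·197·164) = √703668240 = 26526.7457
MCC = 9804 / 26526.7457 = 0.370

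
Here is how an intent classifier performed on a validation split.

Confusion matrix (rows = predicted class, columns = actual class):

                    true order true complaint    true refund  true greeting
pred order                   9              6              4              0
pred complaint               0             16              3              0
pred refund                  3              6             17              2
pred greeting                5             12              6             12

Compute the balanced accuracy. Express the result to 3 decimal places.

0.588

Balanced accuracy = mean of per-class recall.
  order: recall = 9/17 = 0.5294
  complaint: recall = 16/40 = 0.4000
  refund: recall = 17/30 = 0.5667
  greeting: recall = 12/14 = 0.8571
Mean = (0.5294 + 0.4000 + 0.5667 + 0.8571) / 4 = 0.588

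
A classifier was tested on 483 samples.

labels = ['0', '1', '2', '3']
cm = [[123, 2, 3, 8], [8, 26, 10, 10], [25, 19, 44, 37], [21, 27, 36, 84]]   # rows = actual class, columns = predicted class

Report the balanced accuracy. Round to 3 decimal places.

0.559

Balanced accuracy = mean of per-class recall.
  0: recall = 123/136 = 0.9044
  1: recall = 26/54 = 0.4815
  2: recall = 44/125 = 0.3520
  3: recall = 84/168 = 0.5000
Mean = (0.9044 + 0.4815 + 0.3520 + 0.5000) / 4 = 0.559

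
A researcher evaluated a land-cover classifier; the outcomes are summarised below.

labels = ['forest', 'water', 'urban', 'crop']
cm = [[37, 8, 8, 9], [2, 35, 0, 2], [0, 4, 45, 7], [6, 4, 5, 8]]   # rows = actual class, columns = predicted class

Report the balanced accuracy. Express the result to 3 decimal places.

Balanced accuracy = mean of per-class recall.
  forest: recall = 37/62 = 0.5968
  water: recall = 35/39 = 0.8974
  urban: recall = 45/56 = 0.8036
  crop: recall = 8/23 = 0.3478
Mean = (0.5968 + 0.8974 + 0.8036 + 0.3478) / 4 = 0.661

0.661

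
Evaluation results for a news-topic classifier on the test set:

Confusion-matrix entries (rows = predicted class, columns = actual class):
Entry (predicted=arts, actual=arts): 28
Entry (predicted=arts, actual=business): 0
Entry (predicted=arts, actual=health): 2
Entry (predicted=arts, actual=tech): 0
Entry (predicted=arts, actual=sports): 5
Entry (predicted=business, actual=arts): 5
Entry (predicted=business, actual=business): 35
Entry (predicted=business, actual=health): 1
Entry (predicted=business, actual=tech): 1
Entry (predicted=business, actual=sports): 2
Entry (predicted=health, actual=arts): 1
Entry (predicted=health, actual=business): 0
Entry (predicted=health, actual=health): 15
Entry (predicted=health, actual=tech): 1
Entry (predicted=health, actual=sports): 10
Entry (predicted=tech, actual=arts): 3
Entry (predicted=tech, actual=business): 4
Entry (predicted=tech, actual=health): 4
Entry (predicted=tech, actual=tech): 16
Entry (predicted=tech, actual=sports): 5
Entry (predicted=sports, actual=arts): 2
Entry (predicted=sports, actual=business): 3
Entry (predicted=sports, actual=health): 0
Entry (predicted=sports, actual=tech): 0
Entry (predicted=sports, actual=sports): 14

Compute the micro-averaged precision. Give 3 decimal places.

Micro-averaging pools counts across classes: ΣTP=108, ΣFP=49, ΣFN=49.
Micro-precision = TP/(TP+FP) on pooled counts = 0.688 (equals overall accuracy in single-label multiclass).

0.688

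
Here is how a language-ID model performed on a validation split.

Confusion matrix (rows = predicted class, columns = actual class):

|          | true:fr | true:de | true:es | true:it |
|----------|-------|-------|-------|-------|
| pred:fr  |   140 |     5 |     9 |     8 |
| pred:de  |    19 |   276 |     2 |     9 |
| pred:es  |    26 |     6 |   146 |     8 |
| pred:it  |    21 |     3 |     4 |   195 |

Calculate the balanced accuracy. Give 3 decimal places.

0.856

Balanced accuracy = mean of per-class recall.
  fr: recall = 140/206 = 0.6796
  de: recall = 276/290 = 0.9517
  es: recall = 146/161 = 0.9068
  it: recall = 195/220 = 0.8864
Mean = (0.6796 + 0.9517 + 0.9068 + 0.8864) / 4 = 0.856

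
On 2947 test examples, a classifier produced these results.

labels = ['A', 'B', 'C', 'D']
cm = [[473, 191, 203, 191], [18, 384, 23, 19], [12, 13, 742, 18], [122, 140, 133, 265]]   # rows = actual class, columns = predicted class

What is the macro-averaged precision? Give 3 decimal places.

Per-class precision (TP/(TP+FP)):
  A: TP=473, FP=18+12+122=152 → 473/625 = 0.7568
  B: TP=384, FP=191+13+140=344 → 384/728 = 0.5275
  C: TP=742, FP=203+23+133=359 → 742/1101 = 0.6739
  D: TP=265, FP=191+19+18=228 → 265/493 = 0.5375
Macro-precision = mean = (0.7568 + 0.5275 + 0.6739 + 0.5375) / 4 = 0.624

0.624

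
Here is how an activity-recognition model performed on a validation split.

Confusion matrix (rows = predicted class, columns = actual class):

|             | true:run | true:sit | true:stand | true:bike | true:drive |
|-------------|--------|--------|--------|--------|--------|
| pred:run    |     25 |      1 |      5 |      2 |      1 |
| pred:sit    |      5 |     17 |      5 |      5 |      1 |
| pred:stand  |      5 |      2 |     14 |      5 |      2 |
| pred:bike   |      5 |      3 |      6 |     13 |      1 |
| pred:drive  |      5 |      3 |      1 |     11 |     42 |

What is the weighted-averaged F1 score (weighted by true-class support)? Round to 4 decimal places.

0.5893

Per-class F1 score (2·TP/(2·TP+FP+FN)):
  run: TP=25, FP=1+5+2+1=9, FN=5+5+5+5=20 → 50/79 = 0.63291
  sit: TP=17, FP=5+5+5+1=16, FN=1+2+3+3=9 → 34/59 = 0.57627
  stand: TP=14, FP=5+2+5+2=14, FN=5+5+6+1=17 → 28/59 = 0.47458
  bike: TP=13, FP=5+3+6+1=15, FN=2+5+5+11=23 → 26/64 = 0.40625
  drive: TP=42, FP=5+3+1+11=20, FN=1+1+2+1=5 → 84/109 = 0.77064
Weighted-F1 score = Σ (supportᵢ/N)·F1 scoreᵢ with N=185: (45/185)·0.63291 + (26/185)·0.57627 + (31/185)·0.47458 + (36/185)·0.40625 + (47/185)·0.77064 = 0.5893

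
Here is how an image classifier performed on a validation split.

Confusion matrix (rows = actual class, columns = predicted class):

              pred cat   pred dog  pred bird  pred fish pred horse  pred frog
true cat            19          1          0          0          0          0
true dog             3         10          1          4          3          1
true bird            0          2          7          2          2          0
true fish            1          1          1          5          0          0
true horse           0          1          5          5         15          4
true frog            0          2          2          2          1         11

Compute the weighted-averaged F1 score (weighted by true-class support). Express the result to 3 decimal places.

Per-class F1 score (2·TP/(2·TP+FP+FN)):
  cat: TP=19, FP=3+0+1+0+0=4, FN=1+0+0+0+0=1 → 38/43 = 0.8837
  dog: TP=10, FP=1+2+1+1+2=7, FN=3+1+4+3+1=12 → 20/39 = 0.5128
  bird: TP=7, FP=0+1+1+5+2=9, FN=0+2+2+2+0=6 → 14/29 = 0.4828
  fish: TP=5, FP=0+4+2+5+2=13, FN=1+1+1+0+0=3 → 10/26 = 0.3846
  horse: TP=15, FP=0+3+2+0+1=6, FN=0+1+5+5+4=15 → 30/51 = 0.5882
  frog: TP=11, FP=0+1+0+0+4=5, FN=0+2+2+2+1=7 → 22/34 = 0.6471
Weighted-F1 score = Σ (supportᵢ/N)·F1 scoreᵢ with N=111: (20/111)·0.8837 + (22/111)·0.5128 + (13/111)·0.4828 + (8/111)·0.3846 + (30/111)·0.5882 + (18/111)·0.6471 = 0.609

0.609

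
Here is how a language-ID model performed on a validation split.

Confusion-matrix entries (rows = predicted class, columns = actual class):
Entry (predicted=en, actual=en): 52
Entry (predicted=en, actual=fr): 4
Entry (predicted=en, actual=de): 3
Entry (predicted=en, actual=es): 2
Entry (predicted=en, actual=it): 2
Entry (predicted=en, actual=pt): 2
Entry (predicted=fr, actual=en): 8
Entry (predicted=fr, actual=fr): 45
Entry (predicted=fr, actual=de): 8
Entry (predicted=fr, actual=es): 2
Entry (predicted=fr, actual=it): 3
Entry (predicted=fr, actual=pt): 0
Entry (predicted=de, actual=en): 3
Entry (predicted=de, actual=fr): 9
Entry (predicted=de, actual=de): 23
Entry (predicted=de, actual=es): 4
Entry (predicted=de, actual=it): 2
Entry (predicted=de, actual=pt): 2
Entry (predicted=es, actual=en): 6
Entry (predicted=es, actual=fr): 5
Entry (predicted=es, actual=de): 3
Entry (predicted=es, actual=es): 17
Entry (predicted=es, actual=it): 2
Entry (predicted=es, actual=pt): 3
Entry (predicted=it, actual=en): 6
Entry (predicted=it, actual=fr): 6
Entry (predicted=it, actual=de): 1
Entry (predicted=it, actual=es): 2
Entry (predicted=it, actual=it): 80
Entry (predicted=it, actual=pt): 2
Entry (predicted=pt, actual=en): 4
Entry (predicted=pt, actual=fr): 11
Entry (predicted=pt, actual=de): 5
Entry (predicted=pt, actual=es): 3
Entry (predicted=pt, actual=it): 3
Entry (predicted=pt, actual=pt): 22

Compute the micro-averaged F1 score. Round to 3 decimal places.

Micro-averaging pools counts across classes: ΣTP=239, ΣFP=116, ΣFN=116.
Micro-F1 score = 2·TP/(2·TP+FP+FN) on pooled counts = 0.673 (equals overall accuracy in single-label multiclass).

0.673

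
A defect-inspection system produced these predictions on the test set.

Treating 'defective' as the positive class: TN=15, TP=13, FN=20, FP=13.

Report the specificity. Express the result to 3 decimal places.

0.536

Specificity = TN/(TN+FP) = 15/(15+13) = 0.536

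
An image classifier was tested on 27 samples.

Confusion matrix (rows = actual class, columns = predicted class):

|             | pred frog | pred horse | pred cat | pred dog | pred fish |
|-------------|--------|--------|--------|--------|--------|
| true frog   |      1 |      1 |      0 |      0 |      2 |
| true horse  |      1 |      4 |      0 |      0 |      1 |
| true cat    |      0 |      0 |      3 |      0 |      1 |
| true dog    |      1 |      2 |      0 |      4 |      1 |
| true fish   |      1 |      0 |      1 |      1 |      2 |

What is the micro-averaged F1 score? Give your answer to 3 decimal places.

Micro-averaging pools counts across classes: ΣTP=14, ΣFP=13, ΣFN=13.
Micro-F1 score = 2·TP/(2·TP+FP+FN) on pooled counts = 0.519 (equals overall accuracy in single-label multiclass).

0.519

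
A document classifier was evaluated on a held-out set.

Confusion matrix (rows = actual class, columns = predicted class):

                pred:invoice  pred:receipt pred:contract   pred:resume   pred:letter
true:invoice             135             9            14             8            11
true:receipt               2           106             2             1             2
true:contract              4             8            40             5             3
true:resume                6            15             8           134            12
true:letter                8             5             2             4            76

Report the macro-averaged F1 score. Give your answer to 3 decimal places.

0.772

Per-class F1 score (2·TP/(2·TP+FP+FN)):
  invoice: TP=135, FP=2+4+6+8=20, FN=9+14+8+11=42 → 270/332 = 0.8133
  receipt: TP=106, FP=9+8+15+5=37, FN=2+2+1+2=7 → 212/256 = 0.8281
  contract: TP=40, FP=14+2+8+2=26, FN=4+8+5+3=20 → 80/126 = 0.6349
  resume: TP=134, FP=8+1+5+4=18, FN=6+15+8+12=41 → 268/327 = 0.8196
  letter: TP=76, FP=11+2+3+12=28, FN=8+5+2+4=19 → 152/199 = 0.7638
Macro-F1 score = mean = (0.8133 + 0.8281 + 0.6349 + 0.8196 + 0.7638) / 5 = 0.772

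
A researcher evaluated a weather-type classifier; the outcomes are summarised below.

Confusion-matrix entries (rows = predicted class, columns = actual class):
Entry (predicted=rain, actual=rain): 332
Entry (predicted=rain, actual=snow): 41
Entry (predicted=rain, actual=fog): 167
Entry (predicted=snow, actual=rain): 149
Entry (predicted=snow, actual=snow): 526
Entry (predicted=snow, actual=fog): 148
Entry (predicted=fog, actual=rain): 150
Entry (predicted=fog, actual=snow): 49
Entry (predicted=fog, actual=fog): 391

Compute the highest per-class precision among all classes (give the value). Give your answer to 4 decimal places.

Per-class precision (TP/(TP+FP)):
  rain: TP=332, FP=41+167=208 → 332/540 = 0.61481
  snow: TP=526, FP=149+148=297 → 526/823 = 0.63913
  fog: TP=391, FP=150+49=199 → 391/590 = 0.66271
Highest is class 'fog' with precision = 0.6627.

0.6627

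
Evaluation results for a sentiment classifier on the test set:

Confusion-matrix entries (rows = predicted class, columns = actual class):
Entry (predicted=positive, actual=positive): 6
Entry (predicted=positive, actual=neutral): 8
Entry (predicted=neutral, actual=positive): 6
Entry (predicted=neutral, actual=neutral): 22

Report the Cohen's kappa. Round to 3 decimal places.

0.222

Observed agreement pₒ = trace/N = 28/42 = 0.6667
Expected agreement pₑ = Σ (rowᵢ·colᵢ)/N² = (12·14 + 30·28)/42² = 0.5714
κ = (pₒ − pₑ)/(1 − pₑ) = (0.6667 − 0.5714)/(1 − 0.5714) = 0.222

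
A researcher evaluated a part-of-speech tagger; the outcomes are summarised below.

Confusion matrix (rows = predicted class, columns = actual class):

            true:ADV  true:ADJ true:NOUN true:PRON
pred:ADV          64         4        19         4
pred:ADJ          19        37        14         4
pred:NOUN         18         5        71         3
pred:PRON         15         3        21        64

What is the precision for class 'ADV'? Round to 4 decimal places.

precision = TP/(TP+FP).
ADV: TP=64, FP=4+19+4=27 → 64/91 = 0.70330

0.7033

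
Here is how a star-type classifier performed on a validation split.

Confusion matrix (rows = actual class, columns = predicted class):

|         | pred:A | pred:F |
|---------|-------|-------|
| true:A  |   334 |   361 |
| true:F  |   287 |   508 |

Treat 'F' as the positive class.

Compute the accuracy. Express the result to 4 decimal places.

0.5651

Accuracy = (TP+TN)/N = (508+334)/1490 = 0.5651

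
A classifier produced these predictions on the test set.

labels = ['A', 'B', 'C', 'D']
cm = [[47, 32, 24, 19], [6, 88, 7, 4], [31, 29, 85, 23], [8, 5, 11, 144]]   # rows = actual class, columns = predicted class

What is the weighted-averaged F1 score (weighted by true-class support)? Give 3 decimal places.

Per-class F1 score (2·TP/(2·TP+FP+FN)):
  A: TP=47, FP=6+31+8=45, FN=32+24+19=75 → 94/214 = 0.4393
  B: TP=88, FP=32+29+5=66, FN=6+7+4=17 → 176/259 = 0.6795
  C: TP=85, FP=24+7+11=42, FN=31+29+23=83 → 170/295 = 0.5763
  D: TP=144, FP=19+4+23=46, FN=8+5+11=24 → 288/358 = 0.8045
Weighted-F1 score = Σ (supportᵢ/N)·F1 scoreᵢ with N=563: (122/563)·0.4393 + (105/563)·0.6795 + (168/563)·0.5763 + (168/563)·0.8045 = 0.634

0.634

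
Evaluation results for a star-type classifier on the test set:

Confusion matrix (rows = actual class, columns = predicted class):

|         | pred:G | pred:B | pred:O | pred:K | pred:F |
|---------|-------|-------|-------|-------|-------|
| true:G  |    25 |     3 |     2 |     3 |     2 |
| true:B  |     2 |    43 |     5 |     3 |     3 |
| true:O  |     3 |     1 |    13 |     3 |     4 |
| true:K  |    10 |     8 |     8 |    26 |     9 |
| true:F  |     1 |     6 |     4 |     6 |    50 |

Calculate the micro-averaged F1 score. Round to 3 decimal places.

0.646

Micro-averaging pools counts across classes: ΣTP=157, ΣFP=86, ΣFN=86.
Micro-F1 score = 2·TP/(2·TP+FP+FN) on pooled counts = 0.646 (equals overall accuracy in single-label multiclass).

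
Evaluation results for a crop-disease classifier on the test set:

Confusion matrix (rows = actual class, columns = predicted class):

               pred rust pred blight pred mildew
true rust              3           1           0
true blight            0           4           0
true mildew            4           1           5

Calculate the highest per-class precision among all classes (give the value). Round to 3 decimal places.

1.000

Per-class precision (TP/(TP+FP)):
  rust: TP=3, FP=0+4=4 → 3/7 = 0.4286
  blight: TP=4, FP=1+1=2 → 4/6 = 0.6667
  mildew: TP=5, FP=0+0=0 → 5/5 = 1.0000
Highest is class 'mildew' with precision = 1.000.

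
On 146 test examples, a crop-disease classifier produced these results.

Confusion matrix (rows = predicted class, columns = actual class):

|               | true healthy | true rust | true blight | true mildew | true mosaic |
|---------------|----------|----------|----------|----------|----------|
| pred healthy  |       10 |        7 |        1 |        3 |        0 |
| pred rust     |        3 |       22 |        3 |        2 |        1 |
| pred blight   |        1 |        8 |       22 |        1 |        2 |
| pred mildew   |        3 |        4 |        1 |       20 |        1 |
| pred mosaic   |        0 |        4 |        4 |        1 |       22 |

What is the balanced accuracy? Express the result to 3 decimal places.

Balanced accuracy = mean of per-class recall.
  healthy: recall = 10/17 = 0.5882
  rust: recall = 22/45 = 0.4889
  blight: recall = 22/31 = 0.7097
  mildew: recall = 20/27 = 0.7407
  mosaic: recall = 22/26 = 0.8462
Mean = (0.5882 + 0.4889 + 0.7097 + 0.7407 + 0.8462) / 5 = 0.675

0.675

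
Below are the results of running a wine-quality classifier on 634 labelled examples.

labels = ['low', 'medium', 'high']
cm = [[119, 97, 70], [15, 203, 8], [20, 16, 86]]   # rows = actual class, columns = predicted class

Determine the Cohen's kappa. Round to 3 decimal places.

0.462

Observed agreement pₒ = trace/N = 408/634 = 0.6435
Expected agreement pₑ = Σ (rowᵢ·colᵢ)/N² = (286·154 + 226·316 + 122·164)/634² = 0.3370
κ = (pₒ − pₑ)/(1 − pₑ) = (0.6435 − 0.3370)/(1 − 0.3370) = 0.462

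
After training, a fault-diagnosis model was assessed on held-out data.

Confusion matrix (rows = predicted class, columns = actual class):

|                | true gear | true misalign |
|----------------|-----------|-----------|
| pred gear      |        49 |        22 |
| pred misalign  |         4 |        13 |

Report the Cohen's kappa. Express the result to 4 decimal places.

0.3243

Observed agreement pₒ = trace/N = 62/88 = 0.70455
Expected agreement pₑ = Σ (rowᵢ·colᵢ)/N² = (53·71 + 35·17)/88² = 0.56276
κ = (pₒ − pₑ)/(1 − pₑ) = (0.70455 − 0.56276)/(1 − 0.56276) = 0.3243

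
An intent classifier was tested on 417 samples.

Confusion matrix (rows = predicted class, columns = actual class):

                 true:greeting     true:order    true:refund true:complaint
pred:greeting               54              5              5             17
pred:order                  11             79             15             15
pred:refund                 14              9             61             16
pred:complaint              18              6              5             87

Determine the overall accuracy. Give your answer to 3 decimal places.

Accuracy = trace / total = (54+79+61+87=281) / 417 = 281/417 = 0.674

0.674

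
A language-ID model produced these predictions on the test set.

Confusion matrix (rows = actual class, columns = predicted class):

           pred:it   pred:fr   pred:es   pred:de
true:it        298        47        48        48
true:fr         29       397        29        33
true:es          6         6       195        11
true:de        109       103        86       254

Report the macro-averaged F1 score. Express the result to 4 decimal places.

Per-class F1 score (2·TP/(2·TP+FP+FN)):
  it: TP=298, FP=29+6+109=144, FN=47+48+48=143 → 596/883 = 0.67497
  fr: TP=397, FP=47+6+103=156, FN=29+29+33=91 → 794/1041 = 0.76273
  es: TP=195, FP=48+29+86=163, FN=6+6+11=23 → 390/576 = 0.67708
  de: TP=254, FP=48+33+11=92, FN=109+103+86=298 → 508/898 = 0.56570
Macro-F1 score = mean = (0.67497 + 0.76273 + 0.67708 + 0.56570) / 4 = 0.6701

0.6701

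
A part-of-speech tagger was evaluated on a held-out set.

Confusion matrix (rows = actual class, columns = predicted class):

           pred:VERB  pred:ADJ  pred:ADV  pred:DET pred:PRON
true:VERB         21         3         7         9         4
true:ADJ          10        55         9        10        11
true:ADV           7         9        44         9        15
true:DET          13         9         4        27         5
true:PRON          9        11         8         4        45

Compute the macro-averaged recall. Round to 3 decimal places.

0.526

Per-class recall (TP/(TP+FN)):
  VERB: TP=21, FN=3+7+9+4=23 → 21/44 = 0.4773
  ADJ: TP=55, FN=10+9+10+11=40 → 55/95 = 0.5789
  ADV: TP=44, FN=7+9+9+15=40 → 44/84 = 0.5238
  DET: TP=27, FN=13+9+4+5=31 → 27/58 = 0.4655
  PRON: TP=45, FN=9+11+8+4=32 → 45/77 = 0.5844
Macro-recall = mean = (0.4773 + 0.5789 + 0.5238 + 0.4655 + 0.5844) / 5 = 0.526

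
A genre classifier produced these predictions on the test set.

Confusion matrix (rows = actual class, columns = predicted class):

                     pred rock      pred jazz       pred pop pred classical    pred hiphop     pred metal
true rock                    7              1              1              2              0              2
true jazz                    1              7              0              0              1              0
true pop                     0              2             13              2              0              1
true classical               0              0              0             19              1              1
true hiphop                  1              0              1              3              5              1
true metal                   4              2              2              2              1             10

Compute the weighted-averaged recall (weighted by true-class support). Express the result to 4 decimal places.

0.6559

Per-class recall (TP/(TP+FN)):
  rock: TP=7, FN=1+1+2+0+2=6 → 7/13 = 0.53846
  jazz: TP=7, FN=1+0+0+1+0=2 → 7/9 = 0.77778
  pop: TP=13, FN=0+2+2+0+1=5 → 13/18 = 0.72222
  classical: TP=19, FN=0+0+0+1+1=2 → 19/21 = 0.90476
  hiphop: TP=5, FN=1+0+1+3+1=6 → 5/11 = 0.45455
  metal: TP=10, FN=4+2+2+2+1=11 → 10/21 = 0.47619
Weighted-recall = Σ (supportᵢ/N)·recallᵢ with N=93: (13/93)·0.53846 + (9/93)·0.77778 + (18/93)·0.72222 + (21/93)·0.90476 + (11/93)·0.45455 + (21/93)·0.47619 = 0.6559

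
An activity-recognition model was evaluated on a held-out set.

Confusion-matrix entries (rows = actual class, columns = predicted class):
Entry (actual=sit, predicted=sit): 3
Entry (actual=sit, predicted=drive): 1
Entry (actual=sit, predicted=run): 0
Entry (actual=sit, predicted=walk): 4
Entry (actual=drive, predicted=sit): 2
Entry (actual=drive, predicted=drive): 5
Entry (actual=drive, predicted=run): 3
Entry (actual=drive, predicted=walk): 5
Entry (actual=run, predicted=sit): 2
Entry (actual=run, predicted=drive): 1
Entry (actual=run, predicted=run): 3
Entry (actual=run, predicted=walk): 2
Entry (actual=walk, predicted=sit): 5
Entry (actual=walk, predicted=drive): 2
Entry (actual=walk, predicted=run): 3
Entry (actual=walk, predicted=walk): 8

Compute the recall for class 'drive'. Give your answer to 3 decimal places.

0.333

Take TP from the diagonal, FP from the rest of the 'drive' prediction marginal, FN from the rest of the 'drive' actual marginal.
recall = TP/(TP+FN).
drive: TP=5, FN=2+3+5=10 → 5/15 = 0.3333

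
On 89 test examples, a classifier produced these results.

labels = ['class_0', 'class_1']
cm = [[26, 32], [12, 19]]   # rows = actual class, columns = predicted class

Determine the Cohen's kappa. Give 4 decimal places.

Observed agreement pₒ = trace/N = 45/89 = 0.50562
Expected agreement pₑ = Σ (rowᵢ·colᵢ)/N² = (58·38 + 31·51)/89² = 0.47784
κ = (pₒ − pₑ)/(1 − pₑ) = (0.50562 − 0.47784)/(1 − 0.47784) = 0.0532

0.0532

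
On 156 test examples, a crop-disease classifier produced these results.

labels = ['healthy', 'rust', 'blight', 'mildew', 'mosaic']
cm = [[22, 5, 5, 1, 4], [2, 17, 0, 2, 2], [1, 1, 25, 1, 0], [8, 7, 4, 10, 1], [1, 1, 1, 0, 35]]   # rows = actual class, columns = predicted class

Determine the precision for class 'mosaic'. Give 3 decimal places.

0.833

precision = TP/(TP+FP).
mosaic: TP=35, FP=4+2+0+1=7 → 35/42 = 0.8333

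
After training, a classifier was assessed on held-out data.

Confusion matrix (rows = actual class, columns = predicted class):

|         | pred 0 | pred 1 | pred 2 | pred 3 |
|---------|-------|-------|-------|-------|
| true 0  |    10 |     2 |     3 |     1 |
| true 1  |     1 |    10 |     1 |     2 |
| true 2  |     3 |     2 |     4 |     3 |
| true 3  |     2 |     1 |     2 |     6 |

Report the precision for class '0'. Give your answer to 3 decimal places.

0.625

Treat '0' as positive and all other classes as negative.
precision = TP/(TP+FP).
0: TP=10, FP=1+3+2=6 → 10/16 = 0.6250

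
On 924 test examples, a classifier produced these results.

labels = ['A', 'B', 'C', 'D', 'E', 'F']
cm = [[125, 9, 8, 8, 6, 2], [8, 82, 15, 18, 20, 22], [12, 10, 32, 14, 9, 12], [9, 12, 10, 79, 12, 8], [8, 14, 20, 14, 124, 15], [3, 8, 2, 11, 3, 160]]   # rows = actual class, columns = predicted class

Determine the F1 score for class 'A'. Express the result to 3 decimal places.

Take TP from the diagonal, FP from the rest of the 'A' prediction marginal, FN from the rest of the 'A' actual marginal.
F1 score = 2·TP/(2·TP+FP+FN).
A: TP=125, FP=8+12+9+8+3=40, FN=9+8+8+6+2=33 → 250/323 = 0.7740

0.774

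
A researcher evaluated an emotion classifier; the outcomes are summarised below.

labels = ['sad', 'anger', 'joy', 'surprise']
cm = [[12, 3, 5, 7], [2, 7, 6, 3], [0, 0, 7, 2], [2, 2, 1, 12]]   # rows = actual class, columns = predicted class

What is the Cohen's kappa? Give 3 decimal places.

Observed agreement pₒ = trace/N = 38/71 = 0.5352
Expected agreement pₑ = Σ (rowᵢ·colᵢ)/N² = (27·16 + 18·12 + 9·19 + 17·24)/71² = 0.2434
κ = (pₒ − pₑ)/(1 − pₑ) = (0.5352 − 0.2434)/(1 − 0.2434) = 0.386

0.386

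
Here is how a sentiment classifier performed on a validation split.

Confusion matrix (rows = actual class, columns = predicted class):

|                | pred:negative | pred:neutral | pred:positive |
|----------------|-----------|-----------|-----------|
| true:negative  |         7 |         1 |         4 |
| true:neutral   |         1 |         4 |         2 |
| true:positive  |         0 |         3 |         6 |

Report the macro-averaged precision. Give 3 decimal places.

0.625

Per-class precision (TP/(TP+FP)):
  negative: TP=7, FP=1+0=1 → 7/8 = 0.8750
  neutral: TP=4, FP=1+3=4 → 4/8 = 0.5000
  positive: TP=6, FP=4+2=6 → 6/12 = 0.5000
Macro-precision = mean = (0.8750 + 0.5000 + 0.5000) / 3 = 0.625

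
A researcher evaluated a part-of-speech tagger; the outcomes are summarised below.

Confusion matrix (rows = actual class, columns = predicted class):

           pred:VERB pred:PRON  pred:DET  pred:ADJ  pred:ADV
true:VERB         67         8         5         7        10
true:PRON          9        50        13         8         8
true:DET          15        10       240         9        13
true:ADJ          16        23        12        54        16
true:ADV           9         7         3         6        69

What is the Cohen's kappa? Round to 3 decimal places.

Observed agreement pₒ = trace/N = 480/687 = 0.6987
Expected agreement pₑ = Σ (rowᵢ·colᵢ)/N² = (97·116 + 88·98 + 287·273 + 121·84 + 94·116)/687² = 0.2528
κ = (pₒ − pₑ)/(1 − pₑ) = (0.6987 − 0.2528)/(1 − 0.2528) = 0.597

0.597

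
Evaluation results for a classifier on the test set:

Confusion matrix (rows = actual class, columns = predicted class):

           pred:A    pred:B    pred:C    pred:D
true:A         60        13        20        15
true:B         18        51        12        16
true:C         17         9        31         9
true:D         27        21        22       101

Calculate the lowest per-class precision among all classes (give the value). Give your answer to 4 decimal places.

Per-class precision (TP/(TP+FP)):
  A: TP=60, FP=18+17+27=62 → 60/122 = 0.49180
  B: TP=51, FP=13+9+21=43 → 51/94 = 0.54255
  C: TP=31, FP=20+12+22=54 → 31/85 = 0.36471
  D: TP=101, FP=15+16+9=40 → 101/141 = 0.71631
Lowest is class 'C' with precision = 0.3647.

0.3647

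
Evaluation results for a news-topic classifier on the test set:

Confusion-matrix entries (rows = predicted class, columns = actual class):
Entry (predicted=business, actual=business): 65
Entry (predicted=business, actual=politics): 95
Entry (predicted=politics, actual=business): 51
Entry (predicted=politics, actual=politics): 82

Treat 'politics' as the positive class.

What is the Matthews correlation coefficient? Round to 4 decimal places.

0.0232

MCC = (TP·TN − FP·FN) / √((TP+FP)(TP+FN)(TN+FP)(TN+FN))
Numerator = 82·65 − 51·95 = 485
Denominator = √(133·177·116·160) = √436920960 = 20902.6544
MCC = 485 / 20902.6544 = 0.0232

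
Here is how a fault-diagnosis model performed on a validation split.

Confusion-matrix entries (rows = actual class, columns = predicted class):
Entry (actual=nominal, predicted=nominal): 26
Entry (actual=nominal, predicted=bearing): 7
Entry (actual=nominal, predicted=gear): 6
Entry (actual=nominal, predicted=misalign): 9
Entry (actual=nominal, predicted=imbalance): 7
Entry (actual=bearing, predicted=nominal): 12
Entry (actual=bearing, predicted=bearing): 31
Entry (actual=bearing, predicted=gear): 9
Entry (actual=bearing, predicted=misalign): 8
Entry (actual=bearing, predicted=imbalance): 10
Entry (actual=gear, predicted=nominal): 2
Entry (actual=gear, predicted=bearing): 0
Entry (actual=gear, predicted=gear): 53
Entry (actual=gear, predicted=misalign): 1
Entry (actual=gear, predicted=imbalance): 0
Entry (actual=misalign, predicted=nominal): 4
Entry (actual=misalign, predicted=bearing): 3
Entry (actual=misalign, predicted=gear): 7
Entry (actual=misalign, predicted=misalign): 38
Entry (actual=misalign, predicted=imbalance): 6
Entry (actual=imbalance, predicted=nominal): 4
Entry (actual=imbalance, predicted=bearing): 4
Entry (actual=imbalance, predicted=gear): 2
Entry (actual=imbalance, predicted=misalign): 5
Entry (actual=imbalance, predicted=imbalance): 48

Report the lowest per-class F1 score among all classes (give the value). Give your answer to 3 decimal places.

0.505

Per-class F1 score (2·TP/(2·TP+FP+FN)):
  nominal: TP=26, FP=12+2+4+4=22, FN=7+6+9+7=29 → 52/103 = 0.5049
  bearing: TP=31, FP=7+0+3+4=14, FN=12+9+8+10=39 → 62/115 = 0.5391
  gear: TP=53, FP=6+9+7+2=24, FN=2+0+1+0=3 → 106/133 = 0.7970
  misalign: TP=38, FP=9+8+1+5=23, FN=4+3+7+6=20 → 76/119 = 0.6387
  imbalance: TP=48, FP=7+10+0+6=23, FN=4+4+2+5=15 → 96/134 = 0.7164
Lowest is class 'nominal' with F1 score = 0.505.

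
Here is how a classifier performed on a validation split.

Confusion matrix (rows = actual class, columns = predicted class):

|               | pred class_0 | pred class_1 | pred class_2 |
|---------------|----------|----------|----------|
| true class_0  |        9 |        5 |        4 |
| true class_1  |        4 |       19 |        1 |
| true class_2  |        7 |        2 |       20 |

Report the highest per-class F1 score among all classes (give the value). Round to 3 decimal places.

Per-class F1 score (2·TP/(2·TP+FP+FN)):
  class_0: TP=9, FP=4+7=11, FN=5+4=9 → 18/38 = 0.4737
  class_1: TP=19, FP=5+2=7, FN=4+1=5 → 38/50 = 0.7600
  class_2: TP=20, FP=4+1=5, FN=7+2=9 → 40/54 = 0.7407
Highest is class 'class_1' with F1 score = 0.760.

0.760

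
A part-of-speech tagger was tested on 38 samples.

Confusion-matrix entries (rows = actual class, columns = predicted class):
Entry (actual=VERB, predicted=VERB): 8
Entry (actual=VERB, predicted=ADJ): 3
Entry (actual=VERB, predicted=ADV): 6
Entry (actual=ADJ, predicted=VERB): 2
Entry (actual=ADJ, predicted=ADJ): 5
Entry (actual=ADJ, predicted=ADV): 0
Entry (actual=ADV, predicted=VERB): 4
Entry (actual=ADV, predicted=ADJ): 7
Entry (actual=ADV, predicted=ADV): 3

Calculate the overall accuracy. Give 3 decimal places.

Accuracy = trace / total = (8+5+3=16) / 38 = 16/38 = 0.421

0.421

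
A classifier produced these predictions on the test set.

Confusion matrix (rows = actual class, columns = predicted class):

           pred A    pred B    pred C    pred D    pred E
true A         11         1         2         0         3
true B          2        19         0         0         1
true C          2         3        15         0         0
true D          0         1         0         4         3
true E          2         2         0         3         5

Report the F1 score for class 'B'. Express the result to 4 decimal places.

One-vs-rest for 'B': TP = diagonal; FP = other classes predicted 'B'; FN = 'B' predicted as other.
F1 score = 2·TP/(2·TP+FP+FN).
B: TP=19, FP=1+3+1+2=7, FN=2+0+0+1=3 → 38/48 = 0.79167

0.7917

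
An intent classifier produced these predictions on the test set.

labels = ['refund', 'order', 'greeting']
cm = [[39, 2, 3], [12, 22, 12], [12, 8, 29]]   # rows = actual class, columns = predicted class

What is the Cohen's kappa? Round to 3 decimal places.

Observed agreement pₒ = trace/N = 90/139 = 0.6475
Expected agreement pₑ = Σ (rowᵢ·colᵢ)/N² = (44·63 + 46·32 + 49·44)/139² = 0.3312
κ = (pₒ − pₑ)/(1 − pₑ) = (0.6475 − 0.3312)/(1 − 0.3312) = 0.473

0.473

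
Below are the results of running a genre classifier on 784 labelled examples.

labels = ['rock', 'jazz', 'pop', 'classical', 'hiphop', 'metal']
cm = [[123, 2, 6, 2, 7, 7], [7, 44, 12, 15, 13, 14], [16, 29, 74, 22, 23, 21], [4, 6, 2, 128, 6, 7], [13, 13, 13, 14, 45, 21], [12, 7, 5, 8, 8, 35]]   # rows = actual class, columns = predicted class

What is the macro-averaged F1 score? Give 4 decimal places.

Per-class F1 score (2·TP/(2·TP+FP+FN)):
  rock: TP=123, FP=7+16+4+13+12=52, FN=2+6+2+7+7=24 → 246/322 = 0.76398
  jazz: TP=44, FP=2+29+6+13+7=57, FN=7+12+15+13+14=61 → 88/206 = 0.42718
  pop: TP=74, FP=6+12+2+13+5=38, FN=16+29+22+23+21=111 → 148/297 = 0.49832
  classical: TP=128, FP=2+15+22+14+8=61, FN=4+6+2+6+7=25 → 256/342 = 0.74854
  hiphop: TP=45, FP=7+13+23+6+8=57, FN=13+13+13+14+21=74 → 90/221 = 0.40724
  metal: TP=35, FP=7+14+21+7+21=70, FN=12+7+5+8+8=40 → 70/180 = 0.38889
Macro-F1 score = mean = (0.76398 + 0.42718 + 0.49832 + 0.74854 + 0.40724 + 0.38889) / 6 = 0.5390

0.5390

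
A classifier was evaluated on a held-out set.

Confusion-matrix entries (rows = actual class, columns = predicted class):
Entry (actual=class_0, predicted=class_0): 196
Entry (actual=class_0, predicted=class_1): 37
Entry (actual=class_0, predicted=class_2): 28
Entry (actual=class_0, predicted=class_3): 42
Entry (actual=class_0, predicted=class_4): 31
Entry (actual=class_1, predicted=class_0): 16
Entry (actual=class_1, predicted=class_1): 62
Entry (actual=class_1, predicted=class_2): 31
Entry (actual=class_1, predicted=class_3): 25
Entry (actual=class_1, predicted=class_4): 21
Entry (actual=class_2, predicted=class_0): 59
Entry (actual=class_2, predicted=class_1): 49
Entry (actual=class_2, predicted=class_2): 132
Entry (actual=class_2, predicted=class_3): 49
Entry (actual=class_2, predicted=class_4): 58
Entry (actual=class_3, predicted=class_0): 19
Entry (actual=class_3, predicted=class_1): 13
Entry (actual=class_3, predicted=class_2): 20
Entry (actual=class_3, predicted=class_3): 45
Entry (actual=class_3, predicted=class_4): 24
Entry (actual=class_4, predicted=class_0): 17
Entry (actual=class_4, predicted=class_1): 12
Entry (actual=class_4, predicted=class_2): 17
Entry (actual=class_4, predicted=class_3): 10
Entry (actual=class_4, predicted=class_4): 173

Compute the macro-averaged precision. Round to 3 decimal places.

0.480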